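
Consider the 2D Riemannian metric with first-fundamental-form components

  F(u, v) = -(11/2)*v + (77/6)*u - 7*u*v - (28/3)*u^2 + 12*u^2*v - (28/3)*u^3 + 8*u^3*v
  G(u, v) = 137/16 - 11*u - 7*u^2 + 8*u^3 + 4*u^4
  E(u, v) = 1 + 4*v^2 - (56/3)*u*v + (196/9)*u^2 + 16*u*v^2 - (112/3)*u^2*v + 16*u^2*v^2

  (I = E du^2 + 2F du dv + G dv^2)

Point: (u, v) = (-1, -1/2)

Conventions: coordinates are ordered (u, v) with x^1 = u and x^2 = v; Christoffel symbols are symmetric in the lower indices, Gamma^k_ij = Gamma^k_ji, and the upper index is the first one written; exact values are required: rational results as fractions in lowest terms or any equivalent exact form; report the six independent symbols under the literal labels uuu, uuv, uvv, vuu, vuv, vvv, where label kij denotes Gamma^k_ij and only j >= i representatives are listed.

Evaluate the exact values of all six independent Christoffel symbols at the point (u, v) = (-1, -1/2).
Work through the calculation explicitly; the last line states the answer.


E = 298/9, F = -187/12, G = 137/16 at the point
E_u = -680/9, E_v = -68/3, F_u = 7, F_v = 11/2, G_u = 11, G_v = 0
EG - F^2 = 5857/144;  g^inv = (144/5857) * [[137/16, 187/12], [187/12, 298/9]]
first-kind symbols [ij,l] = (1/2)(d_i g_jl + d_j g_il - d_l g_ij): [uu,u] = E_u/2 = -340/9, [uu,v] = F_u - E_v/2 = 55/3, [uv,u] = E_v/2 = -34/3, [uv,v] = G_u/2 = 11/2, [vv,u] = F_v - G_u/2 = 0, [vv,v] = G_v/2 = 0
Gamma^u_ij = (G*[ij,u] - F*[ij,v])/(EG - F^2), Gamma^v_ij = (E*[ij,v] - F*[ij,u])/(EG - F^2)

Answer: Gamma_uuu = -5440/5857, Gamma_uuv = -1632/5857, Gamma_uvv = 0, Gamma_vuu = 2640/5857, Gamma_vuv = 792/5857, Gamma_vvv = 0


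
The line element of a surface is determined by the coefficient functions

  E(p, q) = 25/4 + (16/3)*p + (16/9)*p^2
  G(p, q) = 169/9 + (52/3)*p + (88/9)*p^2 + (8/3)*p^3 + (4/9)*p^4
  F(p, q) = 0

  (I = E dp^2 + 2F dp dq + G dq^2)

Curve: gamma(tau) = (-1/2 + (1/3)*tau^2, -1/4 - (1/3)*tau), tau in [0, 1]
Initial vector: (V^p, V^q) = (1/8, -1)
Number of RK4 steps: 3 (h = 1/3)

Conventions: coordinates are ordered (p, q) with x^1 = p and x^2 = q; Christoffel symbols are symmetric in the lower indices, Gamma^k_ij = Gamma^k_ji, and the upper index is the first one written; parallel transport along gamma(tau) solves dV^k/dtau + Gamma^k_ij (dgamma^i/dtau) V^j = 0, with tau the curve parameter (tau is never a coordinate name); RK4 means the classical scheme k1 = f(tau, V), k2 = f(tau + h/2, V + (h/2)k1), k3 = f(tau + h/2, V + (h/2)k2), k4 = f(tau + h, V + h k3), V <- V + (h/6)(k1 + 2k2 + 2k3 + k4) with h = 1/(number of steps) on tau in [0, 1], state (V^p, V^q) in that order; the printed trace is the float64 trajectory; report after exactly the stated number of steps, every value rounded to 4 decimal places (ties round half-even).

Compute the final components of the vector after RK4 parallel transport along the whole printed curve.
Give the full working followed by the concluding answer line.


gamma'(tau) = ((2/3)*tau, -1/3); f(tau, V)^k = -Gamma^k_ij(gamma(tau)) gamma'^i(tau) V^j; h = 1/3; intermediate values shown to 6 dp
curve data and Christoffel symbols at the stage parameters:
  tau = 0.000000: gamma = (-0.500000, -0.250000), gamma' = (0.000000, -0.333333); Gamma_ppp = 0.441379, Gamma_ppq = 0.000000, Gamma_pqq = -1.158621, Gamma_qpp = 0.000000, Gamma_qpq = 0.380952, Gamma_qqq = 0.000000
  tau = 0.166667: gamma = (-0.490741, -0.305556), gamma' = (0.111111, -0.333333); Gamma_ppp = 0.441838, Gamma_ppq = 0.000000, Gamma_pqq = -1.163935, Gamma_qpp = 0.000000, Gamma_qpq = 0.383122, Gamma_qqq = 0.000000
  tau = 0.333333: gamma = (-0.462963, -0.361111), gamma' = (0.222222, -0.333333); Gamma_ppp = 0.442976, Gamma_ppq = 0.000000, Gamma_pqq = -1.179521, Gamma_qpp = 0.000000, Gamma_qpq = 0.389465, Gamma_qqq = 0.000000
  tau = 0.500000: gamma = (-0.416667, -0.416667), gamma' = (0.333333, -0.333333); Gamma_ppp = 0.444128, Gamma_ppq = 0.000000, Gamma_pqq = -1.204389, Gamma_qpp = 0.000000, Gamma_qpq = 0.399488, Gamma_qqq = 0.000000
  tau = 0.666667: gamma = (-0.351852, -0.472222), gamma' = (0.444444, -0.333333); Gamma_ppp = 0.444352, Gamma_ppq = 0.000000, Gamma_pqq = -1.237131, Gamma_qpp = 0.000000, Gamma_qpq = 0.412391, Gamma_qqq = 0.000000
  tau = 0.833333: gamma = (-0.268519, -0.527778), gamma' = (0.555556, -0.333333); Gamma_ppp = 0.442633, Gamma_ppq = 0.000000, Gamma_pqq = -1.276232, Gamma_qpp = 0.000000, Gamma_qpq = 0.427112, Gamma_qqq = 0.000000
  tau = 1.000000: gamma = (-0.166667, -0.583333), gamma' = (0.666667, -0.333333); Gamma_ppp = 0.438106, Gamma_ppq = 0.000000, Gamma_pqq = -1.320403, Gamma_qpp = 0.000000, Gamma_qpq = 0.442396, Gamma_qqq = 0.000000
step 0: V^p = 0.1250, V^q = -1.0000
step 1: k1 = (0.386207, 0.015873), k2 = (0.377655, 0.066640), k3 = (0.374442, 0.066098), k4 = (0.359920, 0.117072); V <- V + (h/6)(k1 + 2k2 + 2k3 + k4): V^p = 0.2500, V^q = -0.9779
step 2: k1 = (0.359859, 0.117090), k2 = (0.338850, 0.168896), k3 = (0.335902, 0.167280), k4 = (0.308767, 0.218768); V <- V + (h/6)(k1 + 2k2 + 2k3 + k4): V^p = 0.3621, V^q = -0.9219
step 3: k1 = (0.308633, 0.218743), k2 = (0.274956, 0.268972), k3 = (0.272775, 0.266186), k4 = (0.234361, 0.312525); V <- V + (h/6)(k1 + 2k2 + 2k3 + k4): V^p = 0.4532, V^q = -0.8329

Answer: V^p = 0.4532, V^q = -0.8329


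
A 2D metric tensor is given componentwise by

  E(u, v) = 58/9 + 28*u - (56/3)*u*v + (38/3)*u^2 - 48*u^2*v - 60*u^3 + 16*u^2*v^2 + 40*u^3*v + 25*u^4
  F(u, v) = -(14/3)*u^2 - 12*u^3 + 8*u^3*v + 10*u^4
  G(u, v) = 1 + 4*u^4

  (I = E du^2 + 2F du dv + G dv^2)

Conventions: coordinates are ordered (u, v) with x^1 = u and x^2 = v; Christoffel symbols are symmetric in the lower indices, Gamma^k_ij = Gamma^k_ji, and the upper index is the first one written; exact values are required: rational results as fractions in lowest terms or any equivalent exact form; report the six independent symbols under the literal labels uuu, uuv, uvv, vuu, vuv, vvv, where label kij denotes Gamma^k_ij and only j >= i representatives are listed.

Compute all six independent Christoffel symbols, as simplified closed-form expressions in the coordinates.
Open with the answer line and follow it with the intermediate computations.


Answer: Gamma_uuu = (450*u^3 + 540*u^2*v - 810*u^2 + 144*u*v^2 - 432*u*v + 114*u - 84*v + 126)/(261*u^4 + 360*u^3*v - 540*u^3 + 144*u^2*v^2 - 432*u^2*v + 114*u^2 - 168*u*v + 252*u + 58), Gamma_uuv = (180*u^3 + 144*u^2*v - 216*u^2 - 84*u)/(261*u^4 + 360*u^3*v - 540*u^3 + 144*u^2*v^2 - 432*u^2*v + 114*u^2 - 168*u*v + 252*u + 58), Gamma_uvv = 0, Gamma_vuu = (180*u^3 + 72*u^2*v - 108*u^2)/(261*u^4 + 360*u^3*v - 540*u^3 + 144*u^2*v^2 - 432*u^2*v + 114*u^2 - 168*u*v + 252*u + 58), Gamma_vuv = 72*u^3/(261*u^4 + 360*u^3*v - 540*u^3 + 144*u^2*v^2 - 432*u^2*v + 114*u^2 - 168*u*v + 252*u + 58), Gamma_vvv = 0

E = 58/9 + 28*u - (56/3)*u*v + (38/3)*u^2 - 48*u^2*v - 60*u^3 + 16*u^2*v^2 + 40*u^3*v + 25*u^4; F = -(14/3)*u^2 - 12*u^3 + 8*u^3*v + 10*u^4; G = 1 + 4*u^4
Gamma^k_ij = (1/2) g^{kl} (d_i g_jl + d_j g_il - d_l g_ij), with g^inv = (1/(EG-F^2)) [[G, -F], [-F, E]]
first partials: E_u = 28 - (56/3)*v + (76/3)*u - 96*u*v - 180*u^2 + 32*u*v^2 + 120*u^2*v + 100*u^3, E_v = -(56/3)*u - 48*u^2 + 32*u^2*v + 40*u^3, F_u = -(28/3)*u - 36*u^2 + 24*u^2*v + 40*u^3, F_v = 8*u^3, G_u = 16*u^3, G_v = 0
D = EG - F^2 = 58/9 + 28*u - (56/3)*u*v + (38/3)*u^2 - 48*u^2*v - 60*u^3 + 16*u^2*v^2 + 40*u^3*v + 29*u^4
expanded: Gamma^u_uu = (G E_u - 2F F_u + F E_v)/(2D), Gamma^u_uv = (G E_v - F G_u)/(2D), Gamma^u_vv = (2G F_v - G G_u - F G_v)/(2D), Gamma^v_uu = (2E F_u - E E_v - F E_u)/(2D), Gamma^v_uv = (E G_u - F E_v)/(2D), Gamma^v_vv = (E G_v - 2F F_v + F G_u)/(2D); substitute and cancel common factors


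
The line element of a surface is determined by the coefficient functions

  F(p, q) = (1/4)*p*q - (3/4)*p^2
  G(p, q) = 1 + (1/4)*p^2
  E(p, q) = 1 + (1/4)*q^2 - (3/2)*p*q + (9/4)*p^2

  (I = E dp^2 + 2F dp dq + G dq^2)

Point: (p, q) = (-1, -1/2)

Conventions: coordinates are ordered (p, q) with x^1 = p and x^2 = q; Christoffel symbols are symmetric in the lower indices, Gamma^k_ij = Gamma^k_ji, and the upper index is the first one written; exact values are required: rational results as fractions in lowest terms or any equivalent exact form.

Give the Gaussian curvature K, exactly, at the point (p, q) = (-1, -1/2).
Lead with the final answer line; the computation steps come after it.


Answer: K = -64/2025

E = 41/16, F = -5/8, G = 5/4, EG - F^2 = 45/16 at the point
E_p = -15/4, E_q = 5/4, F_p = 11/8, F_q = -1/4, G_p = -1/2, G_q = 0
E_qq = 1/2, F_pq = 1/4, G_pp = 1/2
By Brioschi, K is (det M1 - det M2) divided by (EG - F^2) squared.
M1 = [[-E_qq/2 + F_pq - G_pp/2, E_p/2, F_p - E_q/2], [F_q - G_p/2, E, F], [G_q/2, F, G]] = [[-1/4, -15/8, 3/4], [0, 41/16, -5/8], [0, -5/8, 5/4]]; det M1 = -45/64
M2 = [[0, E_q/2, G_p/2], [E_q/2, E, F], [G_p/2, F, G]] = [[0, 5/8, -1/4], [5/8, 41/16, -5/8], [-1/4, -5/8, 5/4]]; det M2 = -29/64
det M1 - det M2 = -1/4; K = -1/4 / (45/16)^2 = -64/2025


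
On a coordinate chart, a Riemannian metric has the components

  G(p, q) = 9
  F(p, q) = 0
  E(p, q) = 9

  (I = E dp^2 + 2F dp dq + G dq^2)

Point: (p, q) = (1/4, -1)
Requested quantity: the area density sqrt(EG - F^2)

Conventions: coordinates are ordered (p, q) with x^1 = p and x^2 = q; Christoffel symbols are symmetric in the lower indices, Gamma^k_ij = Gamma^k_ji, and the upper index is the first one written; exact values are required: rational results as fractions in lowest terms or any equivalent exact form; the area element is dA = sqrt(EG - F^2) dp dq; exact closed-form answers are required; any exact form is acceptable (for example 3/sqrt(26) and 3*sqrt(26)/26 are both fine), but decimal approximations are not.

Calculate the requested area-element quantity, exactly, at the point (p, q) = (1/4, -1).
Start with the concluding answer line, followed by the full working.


Answer: sqrt(EG - F^2) = 9

E = 9, F = 0, G = 9; EG - F^2 = 81


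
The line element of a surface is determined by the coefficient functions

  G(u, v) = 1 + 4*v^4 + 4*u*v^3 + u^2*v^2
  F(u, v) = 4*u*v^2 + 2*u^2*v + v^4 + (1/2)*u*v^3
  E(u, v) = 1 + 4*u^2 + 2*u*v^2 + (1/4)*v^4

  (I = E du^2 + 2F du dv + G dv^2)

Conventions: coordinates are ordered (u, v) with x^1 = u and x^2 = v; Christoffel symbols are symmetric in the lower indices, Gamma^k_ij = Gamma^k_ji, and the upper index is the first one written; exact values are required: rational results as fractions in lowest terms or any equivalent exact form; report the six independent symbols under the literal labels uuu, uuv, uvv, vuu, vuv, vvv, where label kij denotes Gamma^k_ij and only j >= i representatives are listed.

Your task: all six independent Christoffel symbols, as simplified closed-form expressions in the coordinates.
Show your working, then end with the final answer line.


E = 1 + 4*u^2 + 2*u*v^2 + (1/4)*v^4; F = 4*u*v^2 + 2*u^2*v + v^4 + (1/2)*u*v^3; G = 1 + 4*v^4 + 4*u*v^3 + u^2*v^2
Gamma^k_ij = (1/2) g^{kl} (d_i g_jl + d_j g_il - d_l g_ij), with g^inv = (1/(EG-F^2)) [[G, -F], [-F, E]]
first partials: E_u = 8*u + 2*v^2, E_v = 4*u*v + v^3, F_u = 4*v^2 + 4*u*v + (1/2)*v^3, F_v = 8*u*v + 2*u^2 + 4*v^3 + (3/2)*u*v^2, G_u = 4*v^3 + 2*u*v^2, G_v = 16*v^3 + 12*u*v^2 + 2*u^2*v
D = EG - F^2 = 1 + 4*u^2 + 2*u*v^2 + (17/4)*v^4 + 4*u*v^3 + u^2*v^2
expanded: Gamma^u_uu = (G E_u - 2F F_u + F E_v)/(2D), Gamma^u_uv = (G E_v - F G_u)/(2D), Gamma^u_vv = (2G F_v - G G_u - F G_v)/(2D), Gamma^v_uu = (2E F_u - E E_v - F E_u)/(2D), Gamma^v_uv = (E G_u - F E_v)/(2D), Gamma^v_vv = (E G_v - 2F F_v + F G_u)/(2D); substitute and cancel common factors

Answer: Gamma_uuu = (16*u + 4*v^2)/(4*u^2*v^2 + 16*u^2 + 16*u*v^3 + 8*u*v^2 + 17*v^4 + 4), Gamma_uuv = (8*u*v + 2*v^3)/(4*u^2*v^2 + 16*u^2 + 16*u*v^3 + 8*u*v^2 + 17*v^4 + 4), Gamma_uvv = (8*u^2 + 2*u*v^2 + 32*u*v + 8*v^3)/(4*u^2*v^2 + 16*u^2 + 16*u*v^3 + 8*u*v^2 + 17*v^4 + 4), Gamma_vuu = (8*u*v + 16*v^2)/(4*u^2*v^2 + 16*u^2 + 16*u*v^3 + 8*u*v^2 + 17*v^4 + 4), Gamma_vuv = (4*u*v^2 + 8*v^3)/(4*u^2*v^2 + 16*u^2 + 16*u*v^3 + 8*u*v^2 + 17*v^4 + 4), Gamma_vvv = (4*u^2*v + 24*u*v^2 + 32*v^3)/(4*u^2*v^2 + 16*u^2 + 16*u*v^3 + 8*u*v^2 + 17*v^4 + 4)


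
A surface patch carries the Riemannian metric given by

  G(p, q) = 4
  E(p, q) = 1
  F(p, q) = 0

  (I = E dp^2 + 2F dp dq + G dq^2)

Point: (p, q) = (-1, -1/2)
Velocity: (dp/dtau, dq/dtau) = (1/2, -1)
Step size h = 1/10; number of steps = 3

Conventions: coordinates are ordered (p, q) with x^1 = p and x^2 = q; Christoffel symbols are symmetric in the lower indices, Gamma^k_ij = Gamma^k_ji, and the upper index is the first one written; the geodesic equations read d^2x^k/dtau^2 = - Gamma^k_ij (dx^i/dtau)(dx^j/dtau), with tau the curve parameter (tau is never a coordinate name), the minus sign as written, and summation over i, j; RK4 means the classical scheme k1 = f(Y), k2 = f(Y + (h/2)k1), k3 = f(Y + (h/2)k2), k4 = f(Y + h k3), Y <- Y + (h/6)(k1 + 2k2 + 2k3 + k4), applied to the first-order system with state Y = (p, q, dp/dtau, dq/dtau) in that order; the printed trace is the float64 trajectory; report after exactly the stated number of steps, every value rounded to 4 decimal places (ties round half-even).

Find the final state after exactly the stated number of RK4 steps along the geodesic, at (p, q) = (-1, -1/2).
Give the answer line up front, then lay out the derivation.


Answer: p = -0.8500, q = -0.8000, dp/dtau = 0.5000, dq/dtau = -1.0000

f(Y) = (dp/dtau, dq/dtau, -Gamma^p_ij Y'^i Y'^j, -Gamma^q_ij Y'^i Y'^j) with the Gammas evaluated at the stage position; h = 0.100000; intermediate values shown to 6 dp
step 0: p = -1.0000, q = -0.5000, dp/dtau = 0.5000, dq/dtau = -1.0000
step 1:
  k1: at (p, q) = (-1.000000, -0.500000), (dp/dtau, dq/dtau) = (0.500000, -1.000000); Gamma_ppp = 0.000000, Gamma_ppq = 0.000000, Gamma_pqq = 0.000000, Gamma_qpp = 0.000000, Gamma_qpq = 0.000000, Gamma_qqq = 0.000000; k1 = (0.500000, -1.000000, 0.000000, 0.000000)
  k2: at (p, q) = (-0.975000, -0.550000), (dp/dtau, dq/dtau) = (0.500000, -1.000000); Gamma_ppp = 0.000000, Gamma_ppq = 0.000000, Gamma_pqq = 0.000000, Gamma_qpp = 0.000000, Gamma_qpq = 0.000000, Gamma_qqq = 0.000000; k2 = (0.500000, -1.000000, 0.000000, 0.000000)
  k3: at (p, q) = (-0.975000, -0.550000), (dp/dtau, dq/dtau) = (0.500000, -1.000000); Gamma_ppp = 0.000000, Gamma_ppq = 0.000000, Gamma_pqq = 0.000000, Gamma_qpp = 0.000000, Gamma_qpq = 0.000000, Gamma_qqq = 0.000000; k3 = (0.500000, -1.000000, 0.000000, 0.000000)
  k4: at (p, q) = (-0.950000, -0.600000), (dp/dtau, dq/dtau) = (0.500000, -1.000000); Gamma_ppp = 0.000000, Gamma_ppq = 0.000000, Gamma_pqq = 0.000000, Gamma_qpp = 0.000000, Gamma_qpq = 0.000000, Gamma_qqq = 0.000000; k4 = (0.500000, -1.000000, 0.000000, 0.000000)
  Y <- Y + (h/6)(k1 + 2k2 + 2k3 + k4): p = -0.9500, q = -0.6000, dp/dtau = 0.5000, dq/dtau = -1.0000
step 2:
  k1: at (p, q) = (-0.950000, -0.600000), (dp/dtau, dq/dtau) = (0.500000, -1.000000); Gamma_ppp = 0.000000, Gamma_ppq = 0.000000, Gamma_pqq = 0.000000, Gamma_qpp = 0.000000, Gamma_qpq = 0.000000, Gamma_qqq = 0.000000; k1 = (0.500000, -1.000000, 0.000000, 0.000000)
  k2: at (p, q) = (-0.925000, -0.650000), (dp/dtau, dq/dtau) = (0.500000, -1.000000); Gamma_ppp = 0.000000, Gamma_ppq = 0.000000, Gamma_pqq = 0.000000, Gamma_qpp = 0.000000, Gamma_qpq = 0.000000, Gamma_qqq = 0.000000; k2 = (0.500000, -1.000000, 0.000000, 0.000000)
  k3: at (p, q) = (-0.925000, -0.650000), (dp/dtau, dq/dtau) = (0.500000, -1.000000); Gamma_ppp = 0.000000, Gamma_ppq = 0.000000, Gamma_pqq = 0.000000, Gamma_qpp = 0.000000, Gamma_qpq = 0.000000, Gamma_qqq = 0.000000; k3 = (0.500000, -1.000000, 0.000000, 0.000000)
  k4: at (p, q) = (-0.900000, -0.700000), (dp/dtau, dq/dtau) = (0.500000, -1.000000); Gamma_ppp = 0.000000, Gamma_ppq = 0.000000, Gamma_pqq = 0.000000, Gamma_qpp = 0.000000, Gamma_qpq = 0.000000, Gamma_qqq = 0.000000; k4 = (0.500000, -1.000000, 0.000000, 0.000000)
  Y <- Y + (h/6)(k1 + 2k2 + 2k3 + k4): p = -0.9000, q = -0.7000, dp/dtau = 0.5000, dq/dtau = -1.0000
step 3:
  k1: at (p, q) = (-0.900000, -0.700000), (dp/dtau, dq/dtau) = (0.500000, -1.000000); Gamma_ppp = 0.000000, Gamma_ppq = 0.000000, Gamma_pqq = 0.000000, Gamma_qpp = 0.000000, Gamma_qpq = 0.000000, Gamma_qqq = 0.000000; k1 = (0.500000, -1.000000, 0.000000, 0.000000)
  k2: at (p, q) = (-0.875000, -0.750000), (dp/dtau, dq/dtau) = (0.500000, -1.000000); Gamma_ppp = 0.000000, Gamma_ppq = 0.000000, Gamma_pqq = 0.000000, Gamma_qpp = 0.000000, Gamma_qpq = 0.000000, Gamma_qqq = 0.000000; k2 = (0.500000, -1.000000, 0.000000, 0.000000)
  k3: at (p, q) = (-0.875000, -0.750000), (dp/dtau, dq/dtau) = (0.500000, -1.000000); Gamma_ppp = 0.000000, Gamma_ppq = 0.000000, Gamma_pqq = 0.000000, Gamma_qpp = 0.000000, Gamma_qpq = 0.000000, Gamma_qqq = 0.000000; k3 = (0.500000, -1.000000, 0.000000, 0.000000)
  k4: at (p, q) = (-0.850000, -0.800000), (dp/dtau, dq/dtau) = (0.500000, -1.000000); Gamma_ppp = 0.000000, Gamma_ppq = 0.000000, Gamma_pqq = 0.000000, Gamma_qpp = 0.000000, Gamma_qpq = 0.000000, Gamma_qqq = 0.000000; k4 = (0.500000, -1.000000, 0.000000, 0.000000)
  Y <- Y + (h/6)(k1 + 2k2 + 2k3 + k4): p = -0.8500, q = -0.8000, dp/dtau = 0.5000, dq/dtau = -1.0000


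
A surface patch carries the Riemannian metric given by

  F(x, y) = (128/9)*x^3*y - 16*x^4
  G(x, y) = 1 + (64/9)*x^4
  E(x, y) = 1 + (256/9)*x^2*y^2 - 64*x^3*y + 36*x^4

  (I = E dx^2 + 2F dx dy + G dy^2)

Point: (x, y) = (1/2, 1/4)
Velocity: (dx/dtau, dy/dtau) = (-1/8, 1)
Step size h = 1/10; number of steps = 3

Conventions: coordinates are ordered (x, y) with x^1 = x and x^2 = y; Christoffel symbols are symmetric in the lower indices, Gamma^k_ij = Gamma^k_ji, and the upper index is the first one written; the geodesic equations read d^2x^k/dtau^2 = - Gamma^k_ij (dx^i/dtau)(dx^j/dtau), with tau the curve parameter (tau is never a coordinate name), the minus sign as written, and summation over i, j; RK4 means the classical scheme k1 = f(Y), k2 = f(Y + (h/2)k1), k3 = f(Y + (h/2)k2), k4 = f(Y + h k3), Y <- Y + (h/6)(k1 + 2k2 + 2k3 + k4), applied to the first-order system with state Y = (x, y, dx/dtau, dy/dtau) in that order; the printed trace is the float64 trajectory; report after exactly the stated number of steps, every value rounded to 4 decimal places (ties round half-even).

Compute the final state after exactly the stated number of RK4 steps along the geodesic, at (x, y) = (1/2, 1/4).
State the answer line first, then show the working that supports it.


Answer: x = 0.4514, y = 0.5653, dx/dtau = -0.1780, dy/dtau = 1.1139

f(Y) = (dx/dtau, dy/dtau, -Gamma^x_ij Y'^i Y'^j, -Gamma^y_ij Y'^i Y'^j) with the Gammas evaluated at the stage position; h = 0.100000; intermediate values shown to 6 dp
step 0: x = 0.5000, y = 0.2500, dx/dtau = -0.1250, dy/dtau = 1.0000
step 1:
  k1: at (x, y) = (0.500000, 0.250000), (dx/dtau, dy/dtau) = (-0.125000, 1.000000); Gamma_xxx = 1.818182, Gamma_xxy = -1.038961, Gamma_xyy = 0.000000, Gamma_yxx = -1.454545, Gamma_yxy = 0.831169, Gamma_yyy = 0.000000; k1 = (-0.125000, 1.000000, -0.288149, 0.230519)
  k2: at (x, y) = (0.493750, 0.300000), (dx/dtau, dy/dtau) = (-0.139407, 1.011526); Gamma_xxx = 1.551603, Gamma_xxy = -0.944714, Gamma_xyy = 0.000000, Gamma_yxx = -1.499408, Gamma_yxy = 0.912934, Gamma_yyy = 0.000000; k2 = (-0.139407, 1.011526, -0.296591, 0.286614)
  k3: at (x, y) = (0.493030, 0.300576), (dx/dtau, dy/dtau) = (-0.139830, 1.014331); Gamma_xxx = 1.543889, Gamma_xxy = -0.941196, Gamma_xyy = 0.000000, Gamma_yxx = -1.497908, Gamma_yxy = 0.913165, Gamma_yyy = 0.000000; k3 = (-0.139830, 1.014331, -0.297173, 0.288322)
  k4: at (x, y) = (0.486017, 0.351433), (dx/dtau, dy/dtau) = (-0.154717, 1.028832); Gamma_xxx = 1.212234, Gamma_xxy = -0.793912, Gamma_xyy = 0.000000, Gamma_yxx = -1.508084, Gamma_yxy = 0.987669, Gamma_yyy = 0.000000; k4 = (-0.154717, 1.028832, -0.281765, 0.350530)
  Y <- Y + (h/6)(k1 + 2k2 + 2k3 + k4): x = 0.4860, y = 0.3513, dx/dtau = -0.1543, dy/dtau = 1.0288
step 2:
  k1: at (x, y) = (0.486030, 0.351342), (dx/dtau, dy/dtau) = (-0.154291, 1.028849); Gamma_xxx = 1.212873, Gamma_xxy = -0.794223, Gamma_xyy = 0.000000, Gamma_yxx = -1.508105, Gamma_yxy = 0.987550, Gamma_yyy = 0.000000; k1 = (-0.154291, 1.028849, -0.281026, 0.349432)
  k2: at (x, y) = (0.478316, 0.402785), (dx/dtau, dy/dtau) = (-0.168342, 1.046320); Gamma_xxx = 0.831333, Gamma_xxy = -0.590473, Gamma_xyy = 0.000000, Gamma_yxx = -1.469254, Gamma_yxy = 1.043571, Gamma_yyy = 0.000000; k2 = (-0.168342, 1.046320, -0.231571, 0.409266)
  k3: at (x, y) = (0.477613, 0.403658), (dx/dtau, dy/dtau) = (-0.165869, 1.049312); Gamma_xxx = 0.819905, Gamma_xxy = -0.583628, Gamma_xyy = 0.000000, Gamma_yxx = -1.464942, Gamma_yxy = 1.042780, Gamma_yyy = 0.000000; k3 = (-0.165869, 1.049312, -0.225717, 0.403293)
  k4: at (x, y) = (0.469443, 0.456274), (dx/dtau, dy/dtau) = (-0.176862, 1.069178); Gamma_xxx = 0.417810, Gamma_xxy = -0.326911, Gamma_xyy = 0.000000, Gamma_yxx = -1.364914, Gamma_yxy = 1.067963, Gamma_yyy = 0.000000; k4 = (-0.176862, 1.069178, -0.136705, 0.446593)
  Y <- Y + (h/6)(k1 + 2k2 + 2k3 + k4): x = 0.4694, y = 0.4562, dx/dtau = -0.1765, dy/dtau = 1.0692
step 3:
  k1: at (x, y) = (0.469371, 0.456164), (dx/dtau, dy/dtau) = (-0.176496, 1.069201); Gamma_xxx = 0.417931, Gamma_xxy = -0.326984, Gamma_xyy = 0.000000, Gamma_yxx = -1.364565, Gamma_yxy = 1.067621, Gamma_yyy = 0.000000; k1 = (-0.176496, 1.069201, -0.136429, 0.445448)
  k2: at (x, y) = (0.460546, 0.509624), (dx/dtau, dy/dtau) = (-0.183317, 1.091473); Gamma_xxx = 0.044358, Gamma_xxy = -0.038794, Gamma_xyy = 0.000000, Gamma_yxx = -1.203122, Gamma_yxy = 1.052200, Gamma_yyy = 0.000000; k2 = (-0.183317, 1.091473, -0.017015, 0.461492)
  k3: at (x, y) = (0.460205, 0.510738), (dx/dtau, dy/dtau) = (-0.177347, 1.092276); Gamma_xxx = 0.036408, Gamma_xxy = -0.031931, Gamma_xyy = 0.000000, Gamma_yxx = -1.198035, Gamma_yxy = 1.050729, Gamma_yyy = 0.000000; k3 = (-0.177347, 1.092276, -0.013516, 0.444756)
  k4: at (x, y) = (0.451636, 0.565392), (dx/dtau, dy/dtau) = (-0.177847, 1.113677); Gamma_xxx = -0.252363, Gamma_xxy = 0.252837, Gamma_xyy = 0.000000, Gamma_yxx = -0.994536, Gamma_yxy = 0.996404, Gamma_yyy = 0.000000; k4 = (-0.177847, 1.113677, 0.108138, 0.426161)
  Y <- Y + (h/6)(k1 + 2k2 + 2k3 + k4): x = 0.4514, y = 0.5653, dx/dtau = -0.1780, dy/dtau = 1.1139


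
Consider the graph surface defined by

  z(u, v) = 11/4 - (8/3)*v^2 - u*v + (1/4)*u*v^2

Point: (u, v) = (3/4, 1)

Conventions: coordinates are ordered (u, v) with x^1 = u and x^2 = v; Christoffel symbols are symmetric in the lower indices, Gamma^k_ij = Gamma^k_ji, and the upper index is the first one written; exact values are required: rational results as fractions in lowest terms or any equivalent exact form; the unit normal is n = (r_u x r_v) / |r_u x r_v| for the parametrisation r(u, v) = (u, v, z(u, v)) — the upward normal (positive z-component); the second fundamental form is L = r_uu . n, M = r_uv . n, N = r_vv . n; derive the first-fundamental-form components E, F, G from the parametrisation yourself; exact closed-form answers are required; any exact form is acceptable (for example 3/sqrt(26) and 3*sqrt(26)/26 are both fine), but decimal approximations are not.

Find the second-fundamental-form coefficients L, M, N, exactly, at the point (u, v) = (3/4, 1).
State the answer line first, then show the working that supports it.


Answer: L = 0, M = -12*sqrt(19669)/19669, N = -7*sqrt(19669)/1157

z_u = -3/4, z_v = -137/24, z_uu = 0, z_uv = -1/2, z_vv = -119/24
E = 25/16, F = 137/32, G = 19345/576; answer radicand W^2 = 19669/576
unnormalised second-form numerators: l = 0, m = -1/2, n = -119/24; L = l/sqrt(19669/576), and similarly M = m/sqrt(W^2), N = n/sqrt(W^2)


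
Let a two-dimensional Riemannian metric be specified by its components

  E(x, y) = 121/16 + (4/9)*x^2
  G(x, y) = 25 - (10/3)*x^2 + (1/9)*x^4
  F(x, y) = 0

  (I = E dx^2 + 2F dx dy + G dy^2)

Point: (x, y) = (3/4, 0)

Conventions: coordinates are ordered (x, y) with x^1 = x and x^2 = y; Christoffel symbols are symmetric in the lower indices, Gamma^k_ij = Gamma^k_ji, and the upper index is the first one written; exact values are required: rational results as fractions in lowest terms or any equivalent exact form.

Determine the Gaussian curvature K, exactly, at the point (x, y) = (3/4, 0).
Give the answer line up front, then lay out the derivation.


Answer: K = 5632/328125

E = 125/16, F = 0, G = 5929/256, EG - F^2 = 741125/4096 at the point
E_x = 2/3, E_y = 0, F_x = 0, F_y = 0, G_x = -77/16, G_y = 0
E_yy = 0, F_xy = 0, G_xx = -71/12
The intrinsic route: Brioschi's K = (det M1 - det M2)/(EG - F^2)^2.
M1 = [[-E_yy/2 + F_xy - G_xx/2, E_x/2, F_x - E_y/2], [F_y - G_x/2, E, F], [G_y/2, F, G]] = [[71/24, 1/3, 0], [77/32, 125/16, 0], [0, 0, 5929/256]]; det M1 = 50793743/98304
M2 = [[0, E_y/2, G_x/2], [E_y/2, E, F], [G_x/2, F, G]] = [[0, 0, -77/32], [0, 125/16, 0], [-77/32, 0, 5929/256]]; det M2 = -741125/16384
det M1 - det M2 = 55240493/98304; K = 55240493/98304 / (741125/4096)^2 = 5632/328125


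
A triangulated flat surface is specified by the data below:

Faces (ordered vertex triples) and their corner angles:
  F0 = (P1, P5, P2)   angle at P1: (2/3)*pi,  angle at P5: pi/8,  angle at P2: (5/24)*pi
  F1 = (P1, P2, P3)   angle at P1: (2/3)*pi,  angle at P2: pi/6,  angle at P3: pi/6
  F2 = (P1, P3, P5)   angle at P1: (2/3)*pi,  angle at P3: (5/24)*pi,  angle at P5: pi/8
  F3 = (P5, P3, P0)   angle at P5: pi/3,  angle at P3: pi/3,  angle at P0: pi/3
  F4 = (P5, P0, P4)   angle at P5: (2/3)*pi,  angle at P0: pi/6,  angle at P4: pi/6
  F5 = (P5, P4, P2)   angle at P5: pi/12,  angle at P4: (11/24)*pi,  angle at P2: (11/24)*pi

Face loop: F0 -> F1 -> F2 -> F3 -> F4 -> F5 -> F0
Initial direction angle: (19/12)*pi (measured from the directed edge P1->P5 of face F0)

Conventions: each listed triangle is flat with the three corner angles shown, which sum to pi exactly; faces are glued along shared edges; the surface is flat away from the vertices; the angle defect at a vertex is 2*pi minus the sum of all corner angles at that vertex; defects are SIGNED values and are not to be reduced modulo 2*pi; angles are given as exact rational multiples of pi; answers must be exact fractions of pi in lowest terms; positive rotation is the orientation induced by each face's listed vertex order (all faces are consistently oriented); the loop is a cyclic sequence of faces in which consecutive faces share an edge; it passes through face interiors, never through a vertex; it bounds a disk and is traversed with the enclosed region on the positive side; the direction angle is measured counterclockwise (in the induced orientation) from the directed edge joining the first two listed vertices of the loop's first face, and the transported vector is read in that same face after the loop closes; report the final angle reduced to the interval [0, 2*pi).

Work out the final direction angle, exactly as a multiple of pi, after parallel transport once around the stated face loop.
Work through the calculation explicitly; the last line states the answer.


enclosed vertex P1: corner angles sum to 2*pi, defect = 2*pi - 2*pi = 0
enclosed vertex P5: corner angles sum to (4/3)*pi, defect = 2*pi - (4/3)*pi = (2/3)*pi
the rotation equals the total enclosed defect, so the final angle is initial + defects (mod 2*pi)
final angle = (19/12)*pi + (2/3)*pi = pi/4 (mod 2*pi)

Answer: final direction angle = pi/4


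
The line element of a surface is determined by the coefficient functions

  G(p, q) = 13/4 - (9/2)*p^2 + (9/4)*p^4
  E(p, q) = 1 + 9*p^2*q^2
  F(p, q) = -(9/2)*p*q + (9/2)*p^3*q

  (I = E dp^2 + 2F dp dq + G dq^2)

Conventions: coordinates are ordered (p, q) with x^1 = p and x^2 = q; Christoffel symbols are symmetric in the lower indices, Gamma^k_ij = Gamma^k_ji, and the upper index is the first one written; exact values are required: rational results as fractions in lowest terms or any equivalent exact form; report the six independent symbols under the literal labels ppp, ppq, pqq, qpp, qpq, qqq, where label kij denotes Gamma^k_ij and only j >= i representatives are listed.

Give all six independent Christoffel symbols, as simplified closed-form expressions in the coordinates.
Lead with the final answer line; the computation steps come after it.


Answer: Gamma_ppp = 36*p*q^2/(9*p^4 + 36*p^2*q^2 - 18*p^2 + 13), Gamma_ppq = 36*p^2*q/(9*p^4 + 36*p^2*q^2 - 18*p^2 + 13), Gamma_pqq = 0, Gamma_qpp = (18*p^2*q - 18*q)/(9*p^4 + 36*p^2*q^2 - 18*p^2 + 13), Gamma_qpq = (18*p^3 - 18*p)/(9*p^4 + 36*p^2*q^2 - 18*p^2 + 13), Gamma_qqq = 0

E = 1 + 9*p^2*q^2; F = -(9/2)*p*q + (9/2)*p^3*q; G = 13/4 - (9/2)*p^2 + (9/4)*p^4
Gamma^k_ij = (1/2) g^{kl} (d_i g_jl + d_j g_il - d_l g_ij), with g^inv = (1/(EG-F^2)) [[G, -F], [-F, E]]
first partials: E_p = 18*p*q^2, E_q = 18*p^2*q, F_p = -(9/2)*q + (27/2)*p^2*q, F_q = -(9/2)*p + (9/2)*p^3, G_p = -9*p + 9*p^3, G_q = 0
D = EG - F^2 = 13/4 - (9/2)*p^2 + 9*p^2*q^2 + (9/4)*p^4
expanded: Gamma^p_pp = (G E_p - 2F F_p + F E_q)/(2D), Gamma^p_pq = (G E_q - F G_p)/(2D), Gamma^p_qq = (2G F_q - G G_p - F G_q)/(2D), Gamma^q_pp = (2E F_p - E E_q - F E_p)/(2D), Gamma^q_pq = (E G_p - F E_q)/(2D), Gamma^q_qq = (E G_q - 2F F_q + F G_p)/(2D); substitute and cancel common factors


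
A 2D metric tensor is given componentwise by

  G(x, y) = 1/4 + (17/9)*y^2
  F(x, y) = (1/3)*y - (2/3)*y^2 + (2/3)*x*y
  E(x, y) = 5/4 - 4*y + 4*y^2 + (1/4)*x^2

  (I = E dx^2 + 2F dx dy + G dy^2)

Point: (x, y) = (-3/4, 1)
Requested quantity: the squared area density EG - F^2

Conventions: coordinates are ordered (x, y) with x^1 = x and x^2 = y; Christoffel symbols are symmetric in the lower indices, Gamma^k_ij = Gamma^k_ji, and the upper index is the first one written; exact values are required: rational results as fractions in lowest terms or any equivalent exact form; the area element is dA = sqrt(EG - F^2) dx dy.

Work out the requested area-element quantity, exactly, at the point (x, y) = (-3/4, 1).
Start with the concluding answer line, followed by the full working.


Answer: EG - F^2 = 1751/768

E = 89/64, F = -5/6, G = 77/36; EG - F^2 = 1751/768


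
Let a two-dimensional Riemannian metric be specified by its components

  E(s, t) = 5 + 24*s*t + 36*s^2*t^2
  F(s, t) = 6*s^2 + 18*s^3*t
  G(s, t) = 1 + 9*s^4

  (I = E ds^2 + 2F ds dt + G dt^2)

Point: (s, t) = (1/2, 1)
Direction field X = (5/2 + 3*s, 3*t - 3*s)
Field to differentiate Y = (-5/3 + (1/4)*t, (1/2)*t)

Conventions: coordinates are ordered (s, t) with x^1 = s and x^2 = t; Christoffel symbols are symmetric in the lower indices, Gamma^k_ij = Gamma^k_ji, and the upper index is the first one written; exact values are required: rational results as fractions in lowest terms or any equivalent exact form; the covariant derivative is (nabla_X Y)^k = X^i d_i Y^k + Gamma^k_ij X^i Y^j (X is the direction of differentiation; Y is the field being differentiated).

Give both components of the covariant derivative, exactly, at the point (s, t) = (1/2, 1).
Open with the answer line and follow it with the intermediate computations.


Answer: (nabla_X Y)^s = -829/136, (nabla_X Y)^t = -15/68

E = 26, F = 15/4, G = 25/16 at the point
E_s = 60, E_t = 30, F_s = 39/2, F_t = 9/4, G_s = 9/2, G_t = 0
EG - F^2 = 425/16;  g^inv = (16/425) * [[25/16, -15/4], [-15/4, 26]]
first-kind symbols [ij,l] = (1/2)(d_i g_jl + d_j g_il - d_l g_ij): [ss,s] = E_s/2 = 30, [ss,t] = F_s - E_t/2 = 9/2, [st,s] = E_t/2 = 15, [st,t] = G_s/2 = 9/4, [tt,s] = F_t - G_s/2 = 0, [tt,t] = G_t/2 = 0
Gamma^s_ij = (G*[ij,s] - F*[ij,t])/(EG - F^2), Gamma^t_ij = (E*[ij,t] - F*[ij,s])/(EG - F^2)
Gamma_sss = 96/85, Gamma_sst = 48/85, Gamma_stt = 0, Gamma_tss = 72/425, Gamma_tst = 36/425, Gamma_ttt = 0
X = (4, 3/2), Y = (-17/12, 1/2) at the point


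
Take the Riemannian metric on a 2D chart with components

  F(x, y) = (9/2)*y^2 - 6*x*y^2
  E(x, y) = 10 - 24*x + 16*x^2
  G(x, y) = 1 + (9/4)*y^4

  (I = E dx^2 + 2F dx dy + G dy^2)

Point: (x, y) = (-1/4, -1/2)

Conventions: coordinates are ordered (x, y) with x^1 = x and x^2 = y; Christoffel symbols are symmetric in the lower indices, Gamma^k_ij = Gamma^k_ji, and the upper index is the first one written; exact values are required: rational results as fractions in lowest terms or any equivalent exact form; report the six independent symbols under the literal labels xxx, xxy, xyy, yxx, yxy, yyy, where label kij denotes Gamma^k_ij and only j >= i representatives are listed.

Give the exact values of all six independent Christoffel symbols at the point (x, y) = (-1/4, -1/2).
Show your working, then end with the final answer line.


E = 17, F = 3/2, G = 73/64 at the point
E_x = -32, E_y = 0, F_x = -3/2, F_y = -6, G_x = 0, G_y = -9/8
EG - F^2 = 1097/64;  g^inv = (64/1097) * [[73/64, -3/2], [-3/2, 17]]
first-kind symbols [ij,l] = (1/2)(d_i g_jl + d_j g_il - d_l g_ij): [xx,x] = E_x/2 = -16, [xx,y] = F_x - E_y/2 = -3/2, [xy,x] = E_y/2 = 0, [xy,y] = G_x/2 = 0, [yy,x] = F_y - G_x/2 = -6, [yy,y] = G_y/2 = -9/16
Gamma^x_ij = (G*[ij,x] - F*[ij,y])/(EG - F^2), Gamma^y_ij = (E*[ij,y] - F*[ij,x])/(EG - F^2)

Answer: Gamma_xxx = -1024/1097, Gamma_xxy = 0, Gamma_xyy = -384/1097, Gamma_yxx = -96/1097, Gamma_yxy = 0, Gamma_yyy = -36/1097


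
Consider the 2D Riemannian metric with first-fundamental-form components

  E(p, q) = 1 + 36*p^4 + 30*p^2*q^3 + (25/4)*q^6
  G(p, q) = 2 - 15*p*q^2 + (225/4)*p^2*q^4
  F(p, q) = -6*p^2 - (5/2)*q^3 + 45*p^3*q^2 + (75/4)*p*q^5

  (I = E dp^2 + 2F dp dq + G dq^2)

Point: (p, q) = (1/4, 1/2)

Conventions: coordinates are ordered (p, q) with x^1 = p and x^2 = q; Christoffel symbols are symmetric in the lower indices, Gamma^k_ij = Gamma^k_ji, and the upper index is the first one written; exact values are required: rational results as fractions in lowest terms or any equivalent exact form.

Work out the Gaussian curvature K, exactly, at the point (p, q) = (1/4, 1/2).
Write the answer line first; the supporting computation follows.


Answer: K = 245760/358801

E = 377/256, F = -187/512, G = 1313/1024, EG - F^2 = 1797/1024 at the point
E_p = 33/8, E_q = 165/64, F_p = -39/128, F_q = 75/256, G_p = -255/128, G_q = -255/128
E_qq = 555/32, F_pq = 915/64, G_pp = 225/32
Compute both Brioschi determinants and normalise by (EG - F^2)^2.
M1 = [[-E_qq/2 + F_pq - G_pp/2, E_p/2, F_p - E_q/2], [F_q - G_p/2, E, F], [G_q/2, F, G]] = [[135/64, 33/16, -51/32], [165/128, 377/256, -187/512], [-255/256, -187/512, 1313/1024]]; det M1 = -35685/65536
M2 = [[0, E_q/2, G_p/2], [E_q/2, E, F], [G_p/2, F, G]] = [[0, 165/128, -255/256], [165/128, 377/256, -187/512], [-255/256, -187/512, 1313/1024]]; det M2 = -173925/65536
det M1 - det M2 = 135/64; K = 135/64 / (1797/1024)^2 = 245760/358801


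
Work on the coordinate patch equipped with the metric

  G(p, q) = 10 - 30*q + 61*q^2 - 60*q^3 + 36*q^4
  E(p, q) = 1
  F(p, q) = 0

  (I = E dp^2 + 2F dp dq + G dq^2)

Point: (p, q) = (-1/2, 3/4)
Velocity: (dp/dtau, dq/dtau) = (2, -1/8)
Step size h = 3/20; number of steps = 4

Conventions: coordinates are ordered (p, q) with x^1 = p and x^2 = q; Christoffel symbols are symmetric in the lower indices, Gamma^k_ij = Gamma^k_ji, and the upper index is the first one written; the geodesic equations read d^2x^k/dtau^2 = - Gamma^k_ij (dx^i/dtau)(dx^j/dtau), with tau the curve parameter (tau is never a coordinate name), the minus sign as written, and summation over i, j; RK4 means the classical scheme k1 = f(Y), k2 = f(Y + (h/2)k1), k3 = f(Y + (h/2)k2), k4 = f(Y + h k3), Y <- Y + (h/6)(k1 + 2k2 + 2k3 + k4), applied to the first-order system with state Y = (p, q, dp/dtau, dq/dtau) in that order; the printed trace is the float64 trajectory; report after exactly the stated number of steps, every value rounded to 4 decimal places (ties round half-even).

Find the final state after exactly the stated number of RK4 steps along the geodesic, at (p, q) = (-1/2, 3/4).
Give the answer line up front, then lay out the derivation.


Answer: p = 0.7000, q = 0.6712, dp/dtau = 2.0000, dq/dtau = -0.1376

f(Y) = (dp/dtau, dq/dtau, -Gamma^p_ij Y'^i Y'^j, -Gamma^q_ij Y'^i Y'^j) with the Gammas evaluated at the stage position; h = 0.150000; intermediate values shown to 6 dp
step 0: p = -0.5000, q = 0.7500, dp/dtau = 2.0000, dq/dtau = -0.1250
step 1:
  k1: at (p, q) = (-0.500000, 0.750000), (dp/dtau, dq/dtau) = (2.000000, -0.125000); Gamma_ppp = 0.000000, Gamma_ppq = 0.000000, Gamma_pqq = 0.000000, Gamma_qpp = 0.000000, Gamma_qpq = 0.000000, Gamma_qqq = 1.330693; k1 = (2.000000, -0.125000, 0.000000, -0.020792)
  k2: at (p, q) = (-0.350000, 0.740625), (dp/dtau, dq/dtau) = (2.000000, -0.126559); Gamma_ppp = 0.000000, Gamma_ppq = 0.000000, Gamma_pqq = 0.000000, Gamma_qpp = 0.000000, Gamma_qpq = 0.000000, Gamma_qqq = 1.306977; k2 = (2.000000, -0.126559, 0.000000, -0.020934)
  k3: at (p, q) = (-0.350000, 0.740508), (dp/dtau, dq/dtau) = (2.000000, -0.126570); Gamma_ppp = 0.000000, Gamma_ppq = 0.000000, Gamma_pqq = 0.000000, Gamma_qpp = 0.000000, Gamma_qpq = 0.000000, Gamma_qqq = 1.306675; k3 = (2.000000, -0.126570, 0.000000, -0.020933)
  k4: at (p, q) = (-0.200000, 0.731014), (dp/dtau, dq/dtau) = (2.000000, -0.128140); Gamma_ppp = 0.000000, Gamma_ppq = 0.000000, Gamma_pqq = 0.000000, Gamma_qpp = 0.000000, Gamma_qpq = 0.000000, Gamma_qqq = 1.281662; k4 = (2.000000, -0.128140, 0.000000, -0.021045)
  Y <- Y + (h/6)(k1 + 2k2 + 2k3 + k4): p = -0.2000, q = 0.7310, dp/dtau = 2.0000, dq/dtau = -0.1281
step 2:
  k1: at (p, q) = (-0.200000, 0.731015), (dp/dtau, dq/dtau) = (2.000000, -0.128139); Gamma_ppp = 0.000000, Gamma_ppq = 0.000000, Gamma_pqq = 0.000000, Gamma_qpp = 0.000000, Gamma_qpq = 0.000000, Gamma_qqq = 1.281663; k1 = (2.000000, -0.128139, 0.000000, -0.021044)
  k2: at (p, q) = (-0.050000, 0.721405), (dp/dtau, dq/dtau) = (2.000000, -0.129718); Gamma_ppp = 0.000000, Gamma_ppq = 0.000000, Gamma_pqq = 0.000000, Gamma_qpp = 0.000000, Gamma_qpq = 0.000000, Gamma_qqq = 1.255333; k2 = (2.000000, -0.129718, 0.000000, -0.021123)
  k3: at (p, q) = (-0.050000, 0.721286), (dp/dtau, dq/dtau) = (2.000000, -0.129724); Gamma_ppp = 0.000000, Gamma_ppq = 0.000000, Gamma_pqq = 0.000000, Gamma_qpp = 0.000000, Gamma_qpq = 0.000000, Gamma_qqq = 1.255002; k3 = (2.000000, -0.129724, 0.000000, -0.021119)
  k4: at (p, q) = (0.100000, 0.711557), (dp/dtau, dq/dtau) = (2.000000, -0.131307); Gamma_ppp = 0.000000, Gamma_ppq = 0.000000, Gamma_pqq = 0.000000, Gamma_qpp = 0.000000, Gamma_qpq = 0.000000, Gamma_qqq = 1.227300; k4 = (2.000000, -0.131307, 0.000000, -0.021161)
  Y <- Y + (h/6)(k1 + 2k2 + 2k3 + k4): p = 0.1000, q = 0.7116, dp/dtau = 2.0000, dq/dtau = -0.1313
step 3:
  k1: at (p, q) = (0.100000, 0.711557), (dp/dtau, dq/dtau) = (2.000000, -0.131307); Gamma_ppp = 0.000000, Gamma_ppq = 0.000000, Gamma_pqq = 0.000000, Gamma_qpp = 0.000000, Gamma_qpq = 0.000000, Gamma_qqq = 1.227301; k1 = (2.000000, -0.131307, 0.000000, -0.021160)
  k2: at (p, q) = (0.250000, 0.701709), (dp/dtau, dq/dtau) = (2.000000, -0.132894); Gamma_ppp = 0.000000, Gamma_ppq = 0.000000, Gamma_pqq = 0.000000, Gamma_qpp = 0.000000, Gamma_qpq = 0.000000, Gamma_qqq = 1.198207; k2 = (2.000000, -0.132894, 0.000000, -0.021161)
  k3: at (p, q) = (0.250000, 0.701590), (dp/dtau, dq/dtau) = (2.000000, -0.132894); Gamma_ppp = 0.000000, Gamma_ppq = 0.000000, Gamma_pqq = 0.000000, Gamma_qpp = 0.000000, Gamma_qpq = 0.000000, Gamma_qqq = 1.197849; k3 = (2.000000, -0.132894, 0.000000, -0.021155)
  k4: at (p, q) = (0.400000, 0.691623), (dp/dtau, dq/dtau) = (2.000000, -0.134480); Gamma_ppp = 0.000000, Gamma_ppq = 0.000000, Gamma_pqq = 0.000000, Gamma_qpp = 0.000000, Gamma_qpq = 0.000000, Gamma_qqq = 1.167318; k4 = (2.000000, -0.134480, 0.000000, -0.021111)
  Y <- Y + (h/6)(k1 + 2k2 + 2k3 + k4): p = 0.4000, q = 0.6916, dp/dtau = 2.0000, dq/dtau = -0.1345
step 4:
  k1: at (p, q) = (0.400000, 0.691623), (dp/dtau, dq/dtau) = (2.000000, -0.134479); Gamma_ppp = 0.000000, Gamma_ppq = 0.000000, Gamma_pqq = 0.000000, Gamma_qpp = 0.000000, Gamma_qpq = 0.000000, Gamma_qqq = 1.167318; k1 = (2.000000, -0.134479, 0.000000, -0.021111)
  k2: at (p, q) = (0.550000, 0.681537), (dp/dtau, dq/dtau) = (2.000000, -0.136062); Gamma_ppp = 0.000000, Gamma_ppq = 0.000000, Gamma_pqq = 0.000000, Gamma_qpp = 0.000000, Gamma_qpq = 0.000000, Gamma_qqq = 1.135333; k2 = (2.000000, -0.136062, 0.000000, -0.021018)
  k3: at (p, q) = (0.550000, 0.681418), (dp/dtau, dq/dtau) = (2.000000, -0.136055); Gamma_ppp = 0.000000, Gamma_ppq = 0.000000, Gamma_pqq = 0.000000, Gamma_qpp = 0.000000, Gamma_qpq = 0.000000, Gamma_qqq = 1.134950; k3 = (2.000000, -0.136055, 0.000000, -0.021009)
  k4: at (p, q) = (0.700000, 0.671214), (dp/dtau, dq/dtau) = (2.000000, -0.137630); Gamma_ppp = 0.000000, Gamma_ppq = 0.000000, Gamma_pqq = 0.000000, Gamma_qpp = 0.000000, Gamma_qpq = 0.000000, Gamma_qqq = 1.101478; k4 = (2.000000, -0.137630, 0.000000, -0.020864)
  Y <- Y + (h/6)(k1 + 2k2 + 2k3 + k4): p = 0.7000, q = 0.6712, dp/dtau = 2.0000, dq/dtau = -0.1376
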